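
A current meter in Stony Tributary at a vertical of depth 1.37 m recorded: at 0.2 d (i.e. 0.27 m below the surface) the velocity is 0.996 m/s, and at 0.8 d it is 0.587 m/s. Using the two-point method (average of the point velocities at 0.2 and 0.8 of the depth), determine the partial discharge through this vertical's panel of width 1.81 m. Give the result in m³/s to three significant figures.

1.96 m³/s

v̄ = (0.996 + 0.587) / 2 = 0.7915 m/s
q = v̄ × d × w = 0.7915 × 1.37 × 1.81 = 1.963 m³/s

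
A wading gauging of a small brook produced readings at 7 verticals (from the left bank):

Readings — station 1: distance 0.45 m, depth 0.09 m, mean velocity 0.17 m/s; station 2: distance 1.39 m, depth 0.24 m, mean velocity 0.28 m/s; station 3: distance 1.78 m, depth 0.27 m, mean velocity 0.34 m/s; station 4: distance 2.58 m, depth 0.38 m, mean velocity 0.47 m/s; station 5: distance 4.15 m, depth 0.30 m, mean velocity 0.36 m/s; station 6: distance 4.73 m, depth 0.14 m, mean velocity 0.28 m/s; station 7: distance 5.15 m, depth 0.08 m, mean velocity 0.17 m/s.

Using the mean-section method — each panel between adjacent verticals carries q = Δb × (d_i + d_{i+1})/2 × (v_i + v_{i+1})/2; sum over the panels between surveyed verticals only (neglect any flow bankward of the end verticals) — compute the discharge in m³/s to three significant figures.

Panel 1-2: Δb = 0.94 m, d̄ = (0.09+0.24)/2 = 0.165, v̄ = (0.17+0.28)/2 = 0.225 → q = 0.94×0.165×0.225 = 0.03490 m³/s
Panel 2-3: Δb = 0.39 m, d̄ = (0.24+0.27)/2 = 0.255, v̄ = (0.28+0.34)/2 = 0.31 → q = 0.39×0.255×0.31 = 0.03083 m³/s
Panel 3-4: Δb = 0.8 m, d̄ = (0.27+0.38)/2 = 0.325, v̄ = (0.34+0.47)/2 = 0.405 → q = 0.8×0.325×0.405 = 0.1053 m³/s
Panel 4-5: Δb = 1.57 m, d̄ = (0.38+0.30)/2 = 0.34, v̄ = (0.47+0.36)/2 = 0.415 → q = 1.57×0.34×0.415 = 0.2215 m³/s
Panel 5-6: Δb = 0.58 m, d̄ = (0.30+0.14)/2 = 0.22, v̄ = (0.36+0.28)/2 = 0.32 → q = 0.58×0.22×0.32 = 0.04083 m³/s
Panel 6-7: Δb = 0.42 m, d̄ = (0.14+0.08)/2 = 0.11, v̄ = (0.28+0.17)/2 = 0.225 → q = 0.42×0.11×0.225 = 0.01040 m³/s
Q = Σ q = 0.4438 m³/s

0.444 m³/s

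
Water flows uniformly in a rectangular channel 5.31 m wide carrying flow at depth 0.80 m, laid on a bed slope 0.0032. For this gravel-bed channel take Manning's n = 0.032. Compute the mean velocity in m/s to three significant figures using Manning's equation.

A = b·y = 5.31 × 0.80 = 4.248 m²
P = b + 2y = 5.31 + 2×0.80 = 6.910 m
R = A/P = 4.248/6.910 = 0.6148 m
Q = (1/n)·A·R^(2/3)·S^(1/2) = (1/0.032) × 4.248 × 0.6148^(2/3) × 0.0032^(1/2) = 5.429 m³/s
V = Q/A = 5.429/4.248 = 1.278 m/s

1.28 m/s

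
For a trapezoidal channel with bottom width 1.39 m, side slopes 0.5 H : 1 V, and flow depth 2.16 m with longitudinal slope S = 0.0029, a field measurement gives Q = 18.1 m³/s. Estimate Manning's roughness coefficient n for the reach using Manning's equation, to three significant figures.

A = (b + z·y)·y = (1.39 + 0.5×2.16)×2.16 = 5.335 m²
P = b + 2y√(1+z²) = 1.39 + 2×2.16×√(1+0.5²) = 6.220 m
R = A/P = 5.335/6.220 = 0.8578 m
n = (1/Q)·A·R^(2/3)·S^(1/2) = (1/18.1) × 5.335 × 0.9028 × 0.05385 = 0.01433

0.0143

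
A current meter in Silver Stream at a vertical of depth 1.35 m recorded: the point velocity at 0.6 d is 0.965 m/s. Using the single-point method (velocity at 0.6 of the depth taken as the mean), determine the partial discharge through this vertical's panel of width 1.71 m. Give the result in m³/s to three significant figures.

2.23 m³/s

v̄ = v₀.₆ = 0.965 m/s
q = v̄ × d × w = 0.9650 × 1.35 × 1.71 = 2.228 m³/s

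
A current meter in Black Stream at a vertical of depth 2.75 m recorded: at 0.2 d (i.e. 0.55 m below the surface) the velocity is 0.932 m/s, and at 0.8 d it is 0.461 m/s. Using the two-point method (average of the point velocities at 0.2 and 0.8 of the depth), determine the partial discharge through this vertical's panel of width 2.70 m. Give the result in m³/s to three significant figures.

v̄ = (0.932 + 0.461) / 2 = 0.6965 m/s
q = v̄ × d × w = 0.6965 × 2.75 × 2.70 = 5.172 m³/s

5.17 m³/s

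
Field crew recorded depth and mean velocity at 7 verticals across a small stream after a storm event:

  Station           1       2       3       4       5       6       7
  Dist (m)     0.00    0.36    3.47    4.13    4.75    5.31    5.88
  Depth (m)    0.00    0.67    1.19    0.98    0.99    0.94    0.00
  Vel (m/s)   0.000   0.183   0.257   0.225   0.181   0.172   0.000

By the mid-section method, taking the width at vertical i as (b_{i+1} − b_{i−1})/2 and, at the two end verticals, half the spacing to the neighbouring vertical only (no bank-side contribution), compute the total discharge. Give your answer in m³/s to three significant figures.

1.13 m³/s

w_2 = (3.47 − 0.00)/2 = 1.735 m; q_2 = 0.183 × 0.67 × 1.735 = 0.2127 m³/s
w_3 = (4.13 − 0.36)/2 = 1.885 m; q_3 = 0.257 × 1.19 × 1.885 = 0.5765 m³/s
w_4 = (4.75 − 3.47)/2 = 0.64 m; q_4 = 0.225 × 0.98 × 0.64 = 0.1411 m³/s
w_5 = (5.31 − 4.13)/2 = 0.59 m; q_5 = 0.181 × 0.99 × 0.59 = 0.1057 m³/s
w_6 = (5.88 − 4.75)/2 = 0.565 m; q_6 = 0.172 × 0.94 × 0.565 = 0.09135 m³/s
Stations 1, 7 contribute zero (depth or velocity is 0).
Q = Σ qᵢ = 1.127 m³/s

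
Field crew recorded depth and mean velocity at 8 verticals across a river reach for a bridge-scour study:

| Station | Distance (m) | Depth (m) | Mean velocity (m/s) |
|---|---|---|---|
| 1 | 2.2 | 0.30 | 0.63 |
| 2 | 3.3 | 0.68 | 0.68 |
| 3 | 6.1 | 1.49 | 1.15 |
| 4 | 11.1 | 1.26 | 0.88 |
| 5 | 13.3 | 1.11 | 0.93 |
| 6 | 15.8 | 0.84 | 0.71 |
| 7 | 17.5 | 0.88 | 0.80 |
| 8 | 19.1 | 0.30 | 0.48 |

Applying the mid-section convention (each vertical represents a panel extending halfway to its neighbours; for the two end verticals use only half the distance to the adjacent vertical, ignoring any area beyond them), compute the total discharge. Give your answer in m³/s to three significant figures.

w_1 = (3.3 − 2.2)/2 = 0.55 m; q_1 = 0.63 × 0.30 × 0.55 = 0.1040 m³/s
w_2 = (6.1 − 2.2)/2 = 1.95 m; q_2 = 0.68 × 0.68 × 1.95 = 0.9017 m³/s
w_3 = (11.1 − 3.3)/2 = 3.9 m; q_3 = 1.15 × 1.49 × 3.9 = 6.683 m³/s
w_4 = (13.3 − 6.1)/2 = 3.6 m; q_4 = 0.88 × 1.26 × 3.6 = 3.992 m³/s
w_5 = (15.8 − 11.1)/2 = 2.35 m; q_5 = 0.93 × 1.11 × 2.35 = 2.426 m³/s
w_6 = (17.5 − 13.3)/2 = 2.1 m; q_6 = 0.71 × 0.84 × 2.1 = 1.252 m³/s
w_7 = (19.1 − 15.8)/2 = 1.65 m; q_7 = 0.80 × 0.88 × 1.65 = 1.162 m³/s
w_8 = (19.1 − 17.5)/2 = 0.8 m; q_8 = 0.48 × 0.30 × 0.8 = 0.1152 m³/s
Q = Σ qᵢ = 16.64 m³/s

16.6 m³/s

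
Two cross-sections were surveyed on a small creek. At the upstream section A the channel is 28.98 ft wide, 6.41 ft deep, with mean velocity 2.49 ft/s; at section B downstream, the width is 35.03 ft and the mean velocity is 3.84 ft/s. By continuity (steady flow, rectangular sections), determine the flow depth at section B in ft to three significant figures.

3.44 ft

Q = A₁V₁ = (28.98×6.41) × 2.49 = 462.5 ft³/s
d₂ = Q/(b₂ V₂) = 462.5/(35.03×3.84) = 3.439 ft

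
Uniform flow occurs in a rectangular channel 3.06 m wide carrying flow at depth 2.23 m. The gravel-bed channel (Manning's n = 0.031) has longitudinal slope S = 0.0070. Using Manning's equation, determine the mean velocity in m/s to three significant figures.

2.53 m/s

A = b·y = 3.06 × 2.23 = 6.824 m²
P = b + 2y = 3.06 + 2×2.23 = 7.520 m
R = A/P = 6.824/7.520 = 0.9074 m
Q = (1/n)·A·R^(2/3)·S^(1/2) = (1/0.031) × 6.824 × 0.9074^(2/3) × 0.0070^(1/2) = 17.26 m³/s
V = Q/A = 17.26/6.824 = 2.530 m/s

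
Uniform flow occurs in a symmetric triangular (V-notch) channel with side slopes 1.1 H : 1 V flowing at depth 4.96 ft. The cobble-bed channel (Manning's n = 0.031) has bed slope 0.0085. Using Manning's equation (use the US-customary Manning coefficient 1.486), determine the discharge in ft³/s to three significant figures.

A = z·y² = 1.1×4.96² = 27.06 ft²
P = 2y√(1+z²) = 2×4.96×√(1+1.1²) = 14.75 ft
R = A/P = 27.06/14.75 = 1.835 ft
Q = (1.486/n)·A·R^(2/3)·S^(1/2) = (1.486/0.031) × 27.06 × 1.835^(2/3) × 0.0085^(1/2) = 179.3 ft³/s

179 ft³/s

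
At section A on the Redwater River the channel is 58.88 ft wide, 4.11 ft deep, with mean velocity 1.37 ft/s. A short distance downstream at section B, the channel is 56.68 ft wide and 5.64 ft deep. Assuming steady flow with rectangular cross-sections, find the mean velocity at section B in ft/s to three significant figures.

1.04 ft/s

Q = A₁V₁ = (58.88×4.11) × 1.37 = 331.5 ft³/s
A₂ = 56.68 × 5.64 = 319.7 ft²
V₂ = Q/A₂ = 331.5/319.7 = 1.037 ft/s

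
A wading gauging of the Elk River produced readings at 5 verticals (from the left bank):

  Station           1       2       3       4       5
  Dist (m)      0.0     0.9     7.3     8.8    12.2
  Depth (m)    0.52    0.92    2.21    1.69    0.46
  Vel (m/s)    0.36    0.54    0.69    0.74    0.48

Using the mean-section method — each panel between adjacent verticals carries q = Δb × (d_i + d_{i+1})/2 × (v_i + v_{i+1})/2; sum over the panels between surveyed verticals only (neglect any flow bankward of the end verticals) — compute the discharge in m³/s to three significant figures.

10.8 m³/s

Panel 1-2: Δb = 0.9 m, d̄ = (0.52+0.92)/2 = 0.72, v̄ = (0.36+0.54)/2 = 0.45 → q = 0.9×0.72×0.45 = 0.2916 m³/s
Panel 2-3: Δb = 6.4 m, d̄ = (0.92+2.21)/2 = 1.565, v̄ = (0.54+0.69)/2 = 0.615 → q = 6.4×1.565×0.615 = 6.160 m³/s
Panel 3-4: Δb = 1.5 m, d̄ = (2.21+1.69)/2 = 1.95, v̄ = (0.69+0.74)/2 = 0.715 → q = 1.5×1.95×0.715 = 2.091 m³/s
Panel 4-5: Δb = 3.4 m, d̄ = (1.69+0.46)/2 = 1.075, v̄ = (0.74+0.48)/2 = 0.61 → q = 3.4×1.075×0.61 = 2.230 m³/s
Q = Σ q = 10.77 m³/s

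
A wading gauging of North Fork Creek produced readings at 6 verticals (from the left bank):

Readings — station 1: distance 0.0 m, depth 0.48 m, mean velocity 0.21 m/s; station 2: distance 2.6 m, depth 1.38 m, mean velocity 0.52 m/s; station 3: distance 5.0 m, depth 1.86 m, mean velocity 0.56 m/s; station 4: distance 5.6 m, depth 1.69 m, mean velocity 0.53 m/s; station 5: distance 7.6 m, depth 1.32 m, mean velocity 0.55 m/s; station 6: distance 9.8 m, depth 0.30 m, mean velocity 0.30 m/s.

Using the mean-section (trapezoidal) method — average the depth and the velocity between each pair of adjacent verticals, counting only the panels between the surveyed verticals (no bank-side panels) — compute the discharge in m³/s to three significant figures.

5.95 m³/s

Panel 1-2: Δb = 2.6 m, d̄ = (0.48+1.38)/2 = 0.93, v̄ = (0.21+0.52)/2 = 0.365 → q = 2.6×0.93×0.365 = 0.8826 m³/s
Panel 2-3: Δb = 2.4 m, d̄ = (1.38+1.86)/2 = 1.62, v̄ = (0.52+0.56)/2 = 0.54 → q = 2.4×1.62×0.54 = 2.100 m³/s
Panel 3-4: Δb = 0.6 m, d̄ = (1.86+1.69)/2 = 1.775, v̄ = (0.56+0.53)/2 = 0.545 → q = 0.6×1.775×0.545 = 0.5804 m³/s
Panel 4-5: Δb = 2 m, d̄ = (1.69+1.32)/2 = 1.505, v̄ = (0.53+0.55)/2 = 0.54 → q = 2×1.505×0.54 = 1.625 m³/s
Panel 5-6: Δb = 2.2 m, d̄ = (1.32+0.30)/2 = 0.81, v̄ = (0.55+0.30)/2 = 0.425 → q = 2.2×0.81×0.425 = 0.7574 m³/s
Q = Σ q = 5.945 m³/s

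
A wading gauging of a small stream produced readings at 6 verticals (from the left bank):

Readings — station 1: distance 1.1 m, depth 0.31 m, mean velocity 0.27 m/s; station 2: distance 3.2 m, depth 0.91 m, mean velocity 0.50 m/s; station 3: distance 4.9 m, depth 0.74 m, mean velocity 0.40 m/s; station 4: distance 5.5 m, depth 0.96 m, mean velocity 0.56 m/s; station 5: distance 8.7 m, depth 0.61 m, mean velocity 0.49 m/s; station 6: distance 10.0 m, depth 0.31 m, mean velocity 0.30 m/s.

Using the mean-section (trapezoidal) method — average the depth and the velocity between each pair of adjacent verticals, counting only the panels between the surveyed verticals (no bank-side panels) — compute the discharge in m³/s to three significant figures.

2.92 m³/s

Panel 1-2: Δb = 2.1 m, d̄ = (0.31+0.91)/2 = 0.61, v̄ = (0.27+0.50)/2 = 0.385 → q = 2.1×0.61×0.385 = 0.4932 m³/s
Panel 2-3: Δb = 1.7 m, d̄ = (0.91+0.74)/2 = 0.825, v̄ = (0.50+0.40)/2 = 0.45 → q = 1.7×0.825×0.45 = 0.6311 m³/s
Panel 3-4: Δb = 0.6 m, d̄ = (0.74+0.96)/2 = 0.85, v̄ = (0.40+0.56)/2 = 0.48 → q = 0.6×0.85×0.48 = 0.2448 m³/s
Panel 4-5: Δb = 3.2 m, d̄ = (0.96+0.61)/2 = 0.785, v̄ = (0.56+0.49)/2 = 0.525 → q = 3.2×0.785×0.525 = 1.319 m³/s
Panel 5-6: Δb = 1.3 m, d̄ = (0.61+0.31)/2 = 0.46, v̄ = (0.49+0.30)/2 = 0.395 → q = 1.3×0.46×0.395 = 0.2362 m³/s
Q = Σ q = 2.924 m³/s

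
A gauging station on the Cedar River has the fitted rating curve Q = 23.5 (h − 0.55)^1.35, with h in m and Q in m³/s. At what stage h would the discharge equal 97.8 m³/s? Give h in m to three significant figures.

h − h₀ = (Q/C)^(1/b) = (97.8/23.5)^(1/1.35) = 2.876 m
h = 0.55 + 2.876 = 3.426 m

3.43 m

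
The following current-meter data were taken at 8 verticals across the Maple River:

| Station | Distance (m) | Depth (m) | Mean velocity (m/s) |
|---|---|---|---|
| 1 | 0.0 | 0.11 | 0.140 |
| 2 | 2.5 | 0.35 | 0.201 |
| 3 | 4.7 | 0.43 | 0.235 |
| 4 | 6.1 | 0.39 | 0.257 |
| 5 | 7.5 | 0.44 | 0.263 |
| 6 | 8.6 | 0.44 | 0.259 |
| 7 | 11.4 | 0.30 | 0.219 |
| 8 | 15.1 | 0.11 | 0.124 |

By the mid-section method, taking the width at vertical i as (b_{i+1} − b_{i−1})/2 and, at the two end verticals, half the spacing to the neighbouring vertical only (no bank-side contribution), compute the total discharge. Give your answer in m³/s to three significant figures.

1.11 m³/s

w_1 = (2.5 − 0.0)/2 = 1.25 m; q_1 = 0.140 × 0.11 × 1.25 = 0.01925 m³/s
w_2 = (4.7 − 0.0)/2 = 2.35 m; q_2 = 0.201 × 0.35 × 2.35 = 0.1653 m³/s
w_3 = (6.1 − 2.5)/2 = 1.8 m; q_3 = 0.235 × 0.43 × 1.8 = 0.1819 m³/s
w_4 = (7.5 − 4.7)/2 = 1.4 m; q_4 = 0.257 × 0.39 × 1.4 = 0.1403 m³/s
w_5 = (8.6 − 6.1)/2 = 1.25 m; q_5 = 0.263 × 0.44 × 1.25 = 0.1447 m³/s
w_6 = (11.4 − 7.5)/2 = 1.95 m; q_6 = 0.259 × 0.44 × 1.95 = 0.2222 m³/s
w_7 = (15.1 − 8.6)/2 = 3.25 m; q_7 = 0.219 × 0.30 × 3.25 = 0.2135 m³/s
w_8 = (15.1 − 11.4)/2 = 1.85 m; q_8 = 0.124 × 0.11 × 1.85 = 0.02523 m³/s
Q = Σ qᵢ = 1.112 m³/s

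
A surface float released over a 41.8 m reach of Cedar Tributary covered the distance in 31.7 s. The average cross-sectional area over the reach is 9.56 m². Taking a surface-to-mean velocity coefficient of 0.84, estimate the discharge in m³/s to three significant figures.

10.6 m³/s

v_surface = L / t̄ = 41.8 / 31.7 = 1.319 m/s
v_mean = 0.84 × 1.319 = 1.108 m/s
Q = A × v_mean = 9.56 × 1.108 = 10.59 m³/s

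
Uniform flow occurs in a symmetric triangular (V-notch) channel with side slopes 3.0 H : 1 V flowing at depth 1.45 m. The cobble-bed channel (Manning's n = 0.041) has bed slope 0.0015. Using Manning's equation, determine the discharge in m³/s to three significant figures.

4.64 m³/s

A = z·y² = 3.0×1.45² = 6.308 m²
P = 2y√(1+z²) = 2×1.45×√(1+3.0²) = 9.171 m
R = A/P = 6.308/9.171 = 0.6878 m
Q = (1/n)·A·R^(2/3)·S^(1/2) = (1/0.041) × 6.308 × 0.6878^(2/3) × 0.0015^(1/2) = 4.643 m³/s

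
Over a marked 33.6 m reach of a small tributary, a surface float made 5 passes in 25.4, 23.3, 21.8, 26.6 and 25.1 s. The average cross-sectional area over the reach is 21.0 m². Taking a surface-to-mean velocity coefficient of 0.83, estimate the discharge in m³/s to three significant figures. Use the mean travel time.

24.0 m³/s

t̄ = (25.4 + 23.3 + 21.8 + 26.6 + 25.1) / 5 = 24.44 s
v_surface = L / t̄ = 33.6 / 24.44 = 1.375 m/s
v_mean = 0.83 × 1.375 = 1.141 m/s
Q = A × v_mean = 21.0 × 1.141 = 23.96 m³/s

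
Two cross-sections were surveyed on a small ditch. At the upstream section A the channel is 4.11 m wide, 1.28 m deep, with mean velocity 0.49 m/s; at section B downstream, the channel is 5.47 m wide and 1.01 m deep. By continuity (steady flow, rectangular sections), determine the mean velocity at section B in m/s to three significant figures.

0.467 m/s

Q = A₁V₁ = (4.11×1.28) × 0.49 = 2.578 m³/s
A₂ = 5.47 × 1.01 = 5.525 m²
V₂ = Q/A₂ = 2.578/5.525 = 0.4666 m/s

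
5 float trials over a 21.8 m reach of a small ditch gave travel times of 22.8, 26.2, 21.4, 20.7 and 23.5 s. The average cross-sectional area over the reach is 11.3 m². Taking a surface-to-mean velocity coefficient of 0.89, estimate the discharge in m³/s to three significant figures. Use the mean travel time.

t̄ = (22.8 + 26.2 + 21.4 + 20.7 + 23.5) / 5 = 22.92 s
v_surface = L / t̄ = 21.8 / 22.92 = 0.9511 m/s
v_mean = 0.89 × 0.9511 = 0.8465 m/s
Q = A × v_mean = 11.3 × 0.8465 = 9.566 m³/s

9.57 m³/s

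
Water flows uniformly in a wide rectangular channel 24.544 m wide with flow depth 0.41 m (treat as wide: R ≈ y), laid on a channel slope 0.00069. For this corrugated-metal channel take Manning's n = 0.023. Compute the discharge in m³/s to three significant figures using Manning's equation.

A = b·y = 24.544 × 0.41 = 10.06 m²
Wide channel: R ≈ y = 0.41 m
Q = (1/n)·A·R^(2/3)·S^(1/2) = (1/0.023) × 10.06 × 0.4100^(2/3) × 0.00069^(1/2) = 6.343 m³/s

6.34 m³/s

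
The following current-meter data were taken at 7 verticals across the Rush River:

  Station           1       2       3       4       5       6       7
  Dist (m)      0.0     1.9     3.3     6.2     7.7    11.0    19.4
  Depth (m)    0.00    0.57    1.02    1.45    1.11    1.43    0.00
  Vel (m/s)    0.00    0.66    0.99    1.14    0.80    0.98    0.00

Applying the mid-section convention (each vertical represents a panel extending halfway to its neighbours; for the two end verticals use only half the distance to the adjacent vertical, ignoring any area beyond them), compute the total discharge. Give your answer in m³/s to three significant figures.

16.8 m³/s

w_2 = (3.3 − 0.0)/2 = 1.65 m; q_2 = 0.66 × 0.57 × 1.65 = 0.6207 m³/s
w_3 = (6.2 − 1.9)/2 = 2.15 m; q_3 = 0.99 × 1.02 × 2.15 = 2.171 m³/s
w_4 = (7.7 − 3.3)/2 = 2.2 m; q_4 = 1.14 × 1.45 × 2.2 = 3.637 m³/s
w_5 = (11.0 − 6.2)/2 = 2.4 m; q_5 = 0.80 × 1.11 × 2.4 = 2.131 m³/s
w_6 = (19.4 − 7.7)/2 = 5.85 m; q_6 = 0.98 × 1.43 × 5.85 = 8.198 m³/s
Stations 1, 7 contribute zero (depth or velocity is 0).
Q = Σ qᵢ = 16.76 m³/s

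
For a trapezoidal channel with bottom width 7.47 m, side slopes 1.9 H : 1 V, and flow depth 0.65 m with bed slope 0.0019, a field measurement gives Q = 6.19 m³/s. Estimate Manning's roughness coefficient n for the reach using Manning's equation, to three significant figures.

A = (b + z·y)·y = (7.47 + 1.9×0.65)×0.65 = 5.658 m²
P = b + 2y√(1+z²) = 7.47 + 2×0.65×√(1+1.9²) = 10.26 m
R = A/P = 5.658/10.26 = 0.5514 m
n = (1/Q)·A·R^(2/3)·S^(1/2) = (1/6.19) × 5.658 × 0.6724 × 0.04359 = 0.02679

0.0268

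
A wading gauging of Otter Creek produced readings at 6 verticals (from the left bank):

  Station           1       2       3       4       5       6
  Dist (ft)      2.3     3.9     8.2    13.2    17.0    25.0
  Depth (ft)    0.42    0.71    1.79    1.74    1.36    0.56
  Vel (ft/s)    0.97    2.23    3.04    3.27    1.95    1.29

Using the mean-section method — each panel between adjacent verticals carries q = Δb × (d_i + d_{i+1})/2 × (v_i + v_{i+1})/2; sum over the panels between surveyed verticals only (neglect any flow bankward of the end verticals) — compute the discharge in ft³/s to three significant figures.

71.3 ft³/s

Panel 1-2: Δb = 1.6 ft, d̄ = (0.42+0.71)/2 = 0.565, v̄ = (0.97+2.23)/2 = 1.6 → q = 1.6×0.565×1.6 = 1.446 ft³/s
Panel 2-3: Δb = 4.3 ft, d̄ = (0.71+1.79)/2 = 1.25, v̄ = (2.23+3.04)/2 = 2.635 → q = 4.3×1.25×2.635 = 14.16 ft³/s
Panel 3-4: Δb = 5 ft, d̄ = (1.79+1.74)/2 = 1.765, v̄ = (3.04+3.27)/2 = 3.155 → q = 5×1.765×3.155 = 27.84 ft³/s
Panel 4-5: Δb = 3.8 ft, d̄ = (1.74+1.36)/2 = 1.55, v̄ = (3.27+1.95)/2 = 2.61 → q = 3.8×1.55×2.61 = 15.37 ft³/s
Panel 5-6: Δb = 8 ft, d̄ = (1.36+0.56)/2 = 0.96, v̄ = (1.95+1.29)/2 = 1.62 → q = 8×0.96×1.62 = 12.44 ft³/s
Q = Σ q = 71.27 ft³/s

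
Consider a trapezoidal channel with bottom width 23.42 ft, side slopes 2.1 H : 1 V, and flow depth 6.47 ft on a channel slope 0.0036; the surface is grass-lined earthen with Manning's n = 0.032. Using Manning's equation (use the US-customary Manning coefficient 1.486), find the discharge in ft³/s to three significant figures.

A = (b + z·y)·y = (23.42 + 2.1×6.47)×6.47 = 239.4 ft²
P = b + 2y√(1+z²) = 23.42 + 2×6.47×√(1+2.1²) = 53.52 ft
R = A/P = 239.4/53.52 = 4.474 ft
Q = (1.486/n)·A·R^(2/3)·S^(1/2) = (1.486/0.032) × 239.4 × 4.474^(2/3) × 0.0036^(1/2) = 1811 ft³/s

1810 ft³/s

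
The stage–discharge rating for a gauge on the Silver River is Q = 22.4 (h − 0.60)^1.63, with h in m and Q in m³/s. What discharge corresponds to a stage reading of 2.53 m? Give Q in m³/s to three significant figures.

Q = 22.4 × (2.53 − 0.60)^1.63 = 22.4 × 1.93^1.63 = 65.42 m³/s

65.4 m³/s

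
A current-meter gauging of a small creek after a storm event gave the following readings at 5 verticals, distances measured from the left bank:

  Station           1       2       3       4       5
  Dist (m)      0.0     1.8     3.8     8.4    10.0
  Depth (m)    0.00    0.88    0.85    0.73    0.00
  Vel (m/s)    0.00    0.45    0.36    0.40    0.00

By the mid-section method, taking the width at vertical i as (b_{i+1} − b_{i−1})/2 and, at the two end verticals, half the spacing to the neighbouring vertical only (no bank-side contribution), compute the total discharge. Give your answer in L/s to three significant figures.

2670 L/s

w_2 = (3.8 − 0.0)/2 = 1.9 m; q_2 = 0.45 × 0.88 × 1.9 = 0.7524 m³/s
w_3 = (8.4 − 1.8)/2 = 3.3 m; q_3 = 0.36 × 0.85 × 3.3 = 1.010 m³/s
w_4 = (10.0 − 3.8)/2 = 3.1 m; q_4 = 0.40 × 0.73 × 3.1 = 0.9052 m³/s
Stations 1, 5 contribute zero (depth or velocity is 0).
Q = Σ qᵢ = 2.667 m³/s
= 2.667 × 1000 = 2667 L/s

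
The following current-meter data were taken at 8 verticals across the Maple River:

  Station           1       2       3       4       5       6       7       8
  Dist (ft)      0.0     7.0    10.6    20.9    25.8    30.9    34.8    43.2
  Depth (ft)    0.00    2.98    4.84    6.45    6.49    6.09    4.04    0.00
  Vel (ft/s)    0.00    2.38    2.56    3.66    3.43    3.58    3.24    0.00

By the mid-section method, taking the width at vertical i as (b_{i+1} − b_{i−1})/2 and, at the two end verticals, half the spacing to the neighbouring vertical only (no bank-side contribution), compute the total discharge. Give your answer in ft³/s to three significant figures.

w_2 = (10.6 − 0.0)/2 = 5.3 ft; q_2 = 2.38 × 2.98 × 5.3 = 37.59 ft³/s
w_3 = (20.9 − 7.0)/2 = 6.95 ft; q_3 = 2.56 × 4.84 × 6.95 = 86.11 ft³/s
w_4 = (25.8 − 10.6)/2 = 7.6 ft; q_4 = 3.66 × 6.45 × 7.6 = 179.4 ft³/s
w_5 = (30.9 − 20.9)/2 = 5 ft; q_5 = 3.43 × 6.49 × 5 = 111.3 ft³/s
w_6 = (34.8 − 25.8)/2 = 4.5 ft; q_6 = 3.58 × 6.09 × 4.5 = 98.11 ft³/s
w_7 = (43.2 − 30.9)/2 = 6.15 ft; q_7 = 3.24 × 4.04 × 6.15 = 80.50 ft³/s
Stations 1, 8 contribute zero (depth or velocity is 0).
Q = Σ qᵢ = 593.0 ft³/s

593 ft³/s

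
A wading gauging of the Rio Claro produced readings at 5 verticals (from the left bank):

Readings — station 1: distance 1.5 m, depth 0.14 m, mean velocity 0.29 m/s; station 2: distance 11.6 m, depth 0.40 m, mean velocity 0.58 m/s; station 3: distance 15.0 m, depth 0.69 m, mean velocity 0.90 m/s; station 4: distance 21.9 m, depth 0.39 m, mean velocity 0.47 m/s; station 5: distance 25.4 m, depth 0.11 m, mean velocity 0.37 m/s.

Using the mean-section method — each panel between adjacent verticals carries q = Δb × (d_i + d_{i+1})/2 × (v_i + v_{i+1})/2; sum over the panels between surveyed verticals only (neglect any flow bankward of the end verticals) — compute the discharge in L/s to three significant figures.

5480 L/s

Panel 1-2: Δb = 10.1 m, d̄ = (0.14+0.40)/2 = 0.27, v̄ = (0.29+0.58)/2 = 0.435 → q = 10.1×0.27×0.435 = 1.186 m³/s
Panel 2-3: Δb = 3.4 m, d̄ = (0.40+0.69)/2 = 0.545, v̄ = (0.58+0.90)/2 = 0.74 → q = 3.4×0.545×0.74 = 1.371 m³/s
Panel 3-4: Δb = 6.9 m, d̄ = (0.69+0.39)/2 = 0.54, v̄ = (0.90+0.47)/2 = 0.685 → q = 6.9×0.54×0.685 = 2.552 m³/s
Panel 4-5: Δb = 3.5 m, d̄ = (0.39+0.11)/2 = 0.25, v̄ = (0.47+0.37)/2 = 0.42 → q = 3.5×0.25×0.42 = 0.3675 m³/s
Q = Σ q = 5.477 m³/s
= 5.477 × 1000 = 5477 L/s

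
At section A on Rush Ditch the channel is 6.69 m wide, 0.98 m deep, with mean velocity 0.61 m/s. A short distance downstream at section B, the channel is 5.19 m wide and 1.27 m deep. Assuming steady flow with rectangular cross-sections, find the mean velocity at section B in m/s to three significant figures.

0.607 m/s

Q = A₁V₁ = (6.69×0.98) × 0.61 = 3.999 m³/s
A₂ = 5.19 × 1.27 = 6.591 m²
V₂ = Q/A₂ = 3.999/6.591 = 0.6068 m/s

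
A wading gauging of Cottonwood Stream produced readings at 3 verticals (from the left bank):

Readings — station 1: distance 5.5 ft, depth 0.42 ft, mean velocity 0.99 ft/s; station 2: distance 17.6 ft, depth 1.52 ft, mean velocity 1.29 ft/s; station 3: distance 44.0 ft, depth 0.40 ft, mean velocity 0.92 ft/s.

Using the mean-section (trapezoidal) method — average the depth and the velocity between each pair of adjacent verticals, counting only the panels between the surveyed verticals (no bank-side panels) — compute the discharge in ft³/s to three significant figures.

41.4 ft³/s

Panel 1-2: Δb = 12.1 ft, d̄ = (0.42+1.52)/2 = 0.97, v̄ = (0.99+1.29)/2 = 1.14 → q = 12.1×0.97×1.14 = 13.38 ft³/s
Panel 2-3: Δb = 26.4 ft, d̄ = (1.52+0.40)/2 = 0.96, v̄ = (1.29+0.92)/2 = 1.105 → q = 26.4×0.96×1.105 = 28.01 ft³/s
Q = Σ q = 41.39 ft³/s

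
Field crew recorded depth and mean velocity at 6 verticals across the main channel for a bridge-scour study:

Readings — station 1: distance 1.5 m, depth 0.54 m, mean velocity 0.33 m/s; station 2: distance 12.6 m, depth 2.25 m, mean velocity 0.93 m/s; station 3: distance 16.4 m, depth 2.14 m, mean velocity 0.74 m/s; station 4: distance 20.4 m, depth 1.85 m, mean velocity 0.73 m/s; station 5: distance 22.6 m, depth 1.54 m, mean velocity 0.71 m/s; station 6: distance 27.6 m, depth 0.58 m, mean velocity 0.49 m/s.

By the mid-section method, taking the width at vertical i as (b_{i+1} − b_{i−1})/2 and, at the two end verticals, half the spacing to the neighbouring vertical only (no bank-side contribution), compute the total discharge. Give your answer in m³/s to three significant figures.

31.6 m³/s

w_1 = (12.6 − 1.5)/2 = 5.55 m; q_1 = 0.33 × 0.54 × 5.55 = 0.9890 m³/s
w_2 = (16.4 − 1.5)/2 = 7.45 m; q_2 = 0.93 × 2.25 × 7.45 = 15.59 m³/s
w_3 = (20.4 − 12.6)/2 = 3.9 m; q_3 = 0.74 × 2.14 × 3.9 = 6.176 m³/s
w_4 = (22.6 − 16.4)/2 = 3.1 m; q_4 = 0.73 × 1.85 × 3.1 = 4.187 m³/s
w_5 = (27.6 − 20.4)/2 = 3.6 m; q_5 = 0.71 × 1.54 × 3.6 = 3.936 m³/s
w_6 = (27.6 − 22.6)/2 = 2.5 m; q_6 = 0.49 × 0.58 × 2.5 = 0.7105 m³/s
Q = Σ qᵢ = 31.59 m³/s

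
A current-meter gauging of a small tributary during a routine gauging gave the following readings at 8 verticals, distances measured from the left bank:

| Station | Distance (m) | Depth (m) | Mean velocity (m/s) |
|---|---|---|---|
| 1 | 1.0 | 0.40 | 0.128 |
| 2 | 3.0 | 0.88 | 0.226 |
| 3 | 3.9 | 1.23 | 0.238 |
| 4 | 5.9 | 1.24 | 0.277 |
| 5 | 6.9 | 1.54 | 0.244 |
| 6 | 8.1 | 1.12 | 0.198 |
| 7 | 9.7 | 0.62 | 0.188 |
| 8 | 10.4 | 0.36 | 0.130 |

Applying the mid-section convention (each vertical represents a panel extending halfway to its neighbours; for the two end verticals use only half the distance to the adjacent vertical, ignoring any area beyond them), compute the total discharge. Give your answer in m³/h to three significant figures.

w_1 = (3.0 − 1.0)/2 = 1 m; q_1 = 0.128 × 0.40 × 1 = 0.05120 m³/s
w_2 = (3.9 − 1.0)/2 = 1.45 m; q_2 = 0.226 × 0.88 × 1.45 = 0.2884 m³/s
w_3 = (5.9 − 3.0)/2 = 1.45 m; q_3 = 0.238 × 1.23 × 1.45 = 0.4245 m³/s
w_4 = (6.9 − 3.9)/2 = 1.5 m; q_4 = 0.277 × 1.24 × 1.5 = 0.5152 m³/s
w_5 = (8.1 − 5.9)/2 = 1.1 m; q_5 = 0.244 × 1.54 × 1.1 = 0.4133 m³/s
w_6 = (9.7 − 6.9)/2 = 1.4 m; q_6 = 0.198 × 1.12 × 1.4 = 0.3105 m³/s
w_7 = (10.4 − 8.1)/2 = 1.15 m; q_7 = 0.188 × 0.62 × 1.15 = 0.1340 m³/s
w_8 = (10.4 − 9.7)/2 = 0.35 m; q_8 = 0.130 × 0.36 × 0.35 = 0.01638 m³/s
Q = Σ qᵢ = 2.153 m³/s
= 2.153 × 3600 = 7753 m³/h

7750 m³/h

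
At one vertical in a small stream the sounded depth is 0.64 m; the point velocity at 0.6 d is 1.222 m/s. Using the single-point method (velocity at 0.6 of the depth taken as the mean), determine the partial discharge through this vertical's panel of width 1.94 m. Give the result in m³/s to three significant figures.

1.52 m³/s

v̄ = v₀.₆ = 1.222 m/s
q = v̄ × d × w = 1.222 × 0.64 × 1.94 = 1.517 m³/s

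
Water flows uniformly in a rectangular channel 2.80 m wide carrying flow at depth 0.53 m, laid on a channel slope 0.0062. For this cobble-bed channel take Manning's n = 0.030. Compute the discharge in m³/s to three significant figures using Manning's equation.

2.06 m³/s

A = b·y = 2.80 × 0.53 = 1.484 m²
P = b + 2y = 2.80 + 2×0.53 = 3.860 m
R = A/P = 1.484/3.860 = 0.3845 m
Q = (1/n)·A·R^(2/3)·S^(1/2) = (1/0.030) × 1.484 × 0.3845^(2/3) × 0.0062^(1/2) = 2.059 m³/s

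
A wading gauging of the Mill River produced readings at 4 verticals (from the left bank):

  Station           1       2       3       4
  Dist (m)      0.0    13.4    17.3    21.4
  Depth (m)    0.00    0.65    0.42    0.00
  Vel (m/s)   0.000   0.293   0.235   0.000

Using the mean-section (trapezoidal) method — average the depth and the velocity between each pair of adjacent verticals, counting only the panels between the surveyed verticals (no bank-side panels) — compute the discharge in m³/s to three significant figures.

Panel 1-2: Δb = 13.4 m, d̄ = (0.00+0.65)/2 = 0.325, v̄ = (0.000+0.293)/2 = 0.1465 → q = 13.4×0.325×0.1465 = 0.6380 m³/s
Panel 2-3: Δb = 3.9 m, d̄ = (0.65+0.42)/2 = 0.535, v̄ = (0.293+0.235)/2 = 0.264 → q = 3.9×0.535×0.264 = 0.5508 m³/s
Panel 3-4: Δb = 4.1 m, d̄ = (0.42+0.00)/2 = 0.21, v̄ = (0.235+0.000)/2 = 0.1175 → q = 4.1×0.21×0.1175 = 0.1012 m³/s
Q = Σ q = 1.290 m³/s

1.29 m³/s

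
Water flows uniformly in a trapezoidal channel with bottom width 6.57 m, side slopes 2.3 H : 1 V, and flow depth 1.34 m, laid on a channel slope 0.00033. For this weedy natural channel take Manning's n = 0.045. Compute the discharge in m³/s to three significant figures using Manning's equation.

A = (b + z·y)·y = (6.57 + 2.3×1.34)×1.34 = 12.93 m²
P = b + 2y√(1+z²) = 6.57 + 2×1.34×√(1+2.3²) = 13.29 m
R = A/P = 12.93/13.29 = 0.9731 m
Q = (1/n)·A·R^(2/3)·S^(1/2) = (1/0.045) × 12.93 × 0.9731^(2/3) × 0.00033^(1/2) = 5.127 m³/s

5.13 m³/s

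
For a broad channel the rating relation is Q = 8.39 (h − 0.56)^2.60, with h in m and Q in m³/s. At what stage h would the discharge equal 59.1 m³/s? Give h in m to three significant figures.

2.68 m

h − h₀ = (Q/C)^(1/b) = (59.1/8.39)^(1/2.60) = 2.119 m
h = 0.56 + 2.119 = 2.679 m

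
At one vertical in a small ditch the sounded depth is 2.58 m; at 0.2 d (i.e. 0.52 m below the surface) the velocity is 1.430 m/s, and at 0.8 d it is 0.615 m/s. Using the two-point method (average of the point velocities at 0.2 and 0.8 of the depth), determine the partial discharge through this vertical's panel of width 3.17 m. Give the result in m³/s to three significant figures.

8.36 m³/s

v̄ = (1.430 + 0.615) / 2 = 1.023 m/s
q = v̄ × d × w = 1.023 × 2.58 × 3.17 = 8.363 m³/s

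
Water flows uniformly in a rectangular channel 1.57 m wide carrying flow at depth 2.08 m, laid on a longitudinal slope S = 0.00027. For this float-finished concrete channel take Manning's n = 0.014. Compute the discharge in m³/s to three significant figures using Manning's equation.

2.63 m³/s

A = b·y = 1.57 × 2.08 = 3.266 m²
P = b + 2y = 1.57 + 2×2.08 = 5.730 m
R = A/P = 3.266/5.730 = 0.5699 m
Q = (1/n)·A·R^(2/3)·S^(1/2) = (1/0.014) × 3.266 × 0.5699^(2/3) × 0.00027^(1/2) = 2.635 m³/s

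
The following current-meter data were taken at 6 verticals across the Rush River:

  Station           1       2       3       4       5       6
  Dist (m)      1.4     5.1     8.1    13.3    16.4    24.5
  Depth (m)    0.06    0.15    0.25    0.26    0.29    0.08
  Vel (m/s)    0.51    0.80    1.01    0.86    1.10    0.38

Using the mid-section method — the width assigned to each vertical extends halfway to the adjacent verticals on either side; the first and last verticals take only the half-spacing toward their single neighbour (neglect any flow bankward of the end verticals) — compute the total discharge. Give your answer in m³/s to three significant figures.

w_1 = (5.1 − 1.4)/2 = 1.85 m; q_1 = 0.51 × 0.06 × 1.85 = 0.05661 m³/s
w_2 = (8.1 − 1.4)/2 = 3.35 m; q_2 = 0.80 × 0.15 × 3.35 = 0.4020 m³/s
w_3 = (13.3 − 5.1)/2 = 4.1 m; q_3 = 1.01 × 0.25 × 4.1 = 1.035 m³/s
w_4 = (16.4 − 8.1)/2 = 4.15 m; q_4 = 0.86 × 0.26 × 4.15 = 0.9279 m³/s
w_5 = (24.5 − 13.3)/2 = 5.6 m; q_5 = 1.10 × 0.29 × 5.6 = 1.786 m³/s
w_6 = (24.5 − 16.4)/2 = 4.05 m; q_6 = 0.38 × 0.08 × 4.05 = 0.1231 m³/s
Q = Σ qᵢ = 4.331 m³/s

4.33 m³/s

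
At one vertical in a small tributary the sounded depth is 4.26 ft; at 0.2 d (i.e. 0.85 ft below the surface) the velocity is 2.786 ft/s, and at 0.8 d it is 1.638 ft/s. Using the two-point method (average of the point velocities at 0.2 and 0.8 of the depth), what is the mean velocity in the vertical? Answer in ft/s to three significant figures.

2.21 ft/s

v̄ = (2.786 + 1.638) / 2 = 2.212 ft/s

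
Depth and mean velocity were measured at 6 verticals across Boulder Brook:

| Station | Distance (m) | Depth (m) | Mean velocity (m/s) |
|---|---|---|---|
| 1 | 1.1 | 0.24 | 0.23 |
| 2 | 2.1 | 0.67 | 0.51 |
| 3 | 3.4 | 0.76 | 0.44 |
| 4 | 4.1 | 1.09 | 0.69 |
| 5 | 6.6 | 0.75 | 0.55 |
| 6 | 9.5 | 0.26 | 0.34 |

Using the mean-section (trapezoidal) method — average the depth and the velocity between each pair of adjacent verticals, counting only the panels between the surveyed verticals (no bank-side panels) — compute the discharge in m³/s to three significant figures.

3.05 m³/s

Panel 1-2: Δb = 1 m, d̄ = (0.24+0.67)/2 = 0.455, v̄ = (0.23+0.51)/2 = 0.37 → q = 1×0.455×0.37 = 0.1684 m³/s
Panel 2-3: Δb = 1.3 m, d̄ = (0.67+0.76)/2 = 0.715, v̄ = (0.51+0.44)/2 = 0.475 → q = 1.3×0.715×0.475 = 0.4415 m³/s
Panel 3-4: Δb = 0.7 m, d̄ = (0.76+1.09)/2 = 0.925, v̄ = (0.44+0.69)/2 = 0.565 → q = 0.7×0.925×0.565 = 0.3658 m³/s
Panel 4-5: Δb = 2.5 m, d̄ = (1.09+0.75)/2 = 0.92, v̄ = (0.69+0.55)/2 = 0.62 → q = 2.5×0.92×0.62 = 1.426 m³/s
Panel 5-6: Δb = 2.9 m, d̄ = (0.75+0.26)/2 = 0.505, v̄ = (0.55+0.34)/2 = 0.445 → q = 2.9×0.505×0.445 = 0.6517 m³/s
Q = Σ q = 3.053 m³/s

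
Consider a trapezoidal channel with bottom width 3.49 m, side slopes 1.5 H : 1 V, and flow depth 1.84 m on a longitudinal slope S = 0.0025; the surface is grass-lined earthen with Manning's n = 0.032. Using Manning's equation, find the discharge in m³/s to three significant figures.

A = (b + z·y)·y = (3.49 + 1.5×1.84)×1.84 = 11.50 m²
P = b + 2y√(1+z²) = 3.49 + 2×1.84×√(1+1.5²) = 10.12 m
R = A/P = 11.50/10.12 = 1.136 m
Q = (1/n)·A·R^(2/3)·S^(1/2) = (1/0.032) × 11.50 × 1.136^(2/3) × 0.0025^(1/2) = 19.56 m³/s

19.6 m³/s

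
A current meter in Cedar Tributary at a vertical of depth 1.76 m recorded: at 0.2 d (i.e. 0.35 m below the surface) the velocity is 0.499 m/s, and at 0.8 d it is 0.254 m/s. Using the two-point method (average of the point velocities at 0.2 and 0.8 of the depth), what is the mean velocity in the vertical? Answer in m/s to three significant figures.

v̄ = (0.499 + 0.254) / 2 = 0.3765 m/s

0.377 m/s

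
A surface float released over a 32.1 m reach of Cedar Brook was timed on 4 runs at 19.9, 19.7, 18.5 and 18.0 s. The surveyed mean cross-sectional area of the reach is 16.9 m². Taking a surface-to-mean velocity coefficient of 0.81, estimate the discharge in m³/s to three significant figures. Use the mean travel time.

t̄ = (19.9 + 19.7 + 18.5 + 18.0) / 4 = 19.025 s
v_surface = L / t̄ = 32.1 / 19.025 = 1.687 m/s
v_mean = 0.81 × 1.687 = 1.367 m/s
Q = A × v_mean = 16.9 × 1.367 = 23.10 m³/s

23.1 m³/s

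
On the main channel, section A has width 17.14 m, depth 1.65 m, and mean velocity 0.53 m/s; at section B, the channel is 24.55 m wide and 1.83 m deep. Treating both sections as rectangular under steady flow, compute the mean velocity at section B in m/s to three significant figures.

0.334 m/s

Q = A₁V₁ = (17.14×1.65) × 0.53 = 14.99 m³/s
A₂ = 24.55 × 1.83 = 44.93 m²
V₂ = Q/A₂ = 14.99/44.93 = 0.3336 m/s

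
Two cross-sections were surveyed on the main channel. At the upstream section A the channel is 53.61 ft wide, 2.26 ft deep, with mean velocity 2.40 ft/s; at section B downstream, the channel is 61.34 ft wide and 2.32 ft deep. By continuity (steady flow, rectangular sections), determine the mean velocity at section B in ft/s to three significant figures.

Q = A₁V₁ = (53.61×2.26) × 2.40 = 290.8 ft³/s
A₂ = 61.34 × 2.32 = 142.3 ft²
V₂ = Q/A₂ = 290.8/142.3 = 2.043 ft/s

2.04 ft/s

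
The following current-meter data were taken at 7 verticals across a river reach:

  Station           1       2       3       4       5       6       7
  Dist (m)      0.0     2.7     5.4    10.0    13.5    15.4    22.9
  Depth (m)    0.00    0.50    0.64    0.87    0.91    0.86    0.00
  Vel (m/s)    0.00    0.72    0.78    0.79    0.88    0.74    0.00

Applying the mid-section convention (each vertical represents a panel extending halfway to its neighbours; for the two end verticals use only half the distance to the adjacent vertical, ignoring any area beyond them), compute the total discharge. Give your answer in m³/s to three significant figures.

w_2 = (5.4 − 0.0)/2 = 2.7 m; q_2 = 0.72 × 0.50 × 2.7 = 0.9720 m³/s
w_3 = (10.0 − 2.7)/2 = 3.65 m; q_3 = 0.78 × 0.64 × 3.65 = 1.822 m³/s
w_4 = (13.5 − 5.4)/2 = 4.05 m; q_4 = 0.79 × 0.87 × 4.05 = 2.784 m³/s
w_5 = (15.4 − 10.0)/2 = 2.7 m; q_5 = 0.88 × 0.91 × 2.7 = 2.162 m³/s
w_6 = (22.9 − 13.5)/2 = 4.7 m; q_6 = 0.74 × 0.86 × 4.7 = 2.991 m³/s
Stations 1, 7 contribute zero (depth or velocity is 0).
Q = Σ qᵢ = 10.73 m³/s

10.7 m³/s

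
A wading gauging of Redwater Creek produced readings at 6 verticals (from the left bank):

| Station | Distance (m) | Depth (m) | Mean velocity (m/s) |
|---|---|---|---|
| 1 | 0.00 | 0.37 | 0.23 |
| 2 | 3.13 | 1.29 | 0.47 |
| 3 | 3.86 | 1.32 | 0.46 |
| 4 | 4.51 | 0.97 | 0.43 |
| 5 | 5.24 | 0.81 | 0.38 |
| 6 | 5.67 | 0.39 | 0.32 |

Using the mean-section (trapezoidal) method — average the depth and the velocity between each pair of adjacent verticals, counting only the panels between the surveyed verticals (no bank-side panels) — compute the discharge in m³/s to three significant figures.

Panel 1-2: Δb = 3.13 m, d̄ = (0.37+1.29)/2 = 0.83, v̄ = (0.23+0.47)/2 = 0.35 → q = 3.13×0.83×0.35 = 0.9093 m³/s
Panel 2-3: Δb = 0.73 m, d̄ = (1.29+1.32)/2 = 1.305, v̄ = (0.47+0.46)/2 = 0.465 → q = 0.73×1.305×0.465 = 0.4430 m³/s
Panel 3-4: Δb = 0.65 m, d̄ = (1.32+0.97)/2 = 1.145, v̄ = (0.46+0.43)/2 = 0.445 → q = 0.65×1.145×0.445 = 0.3312 m³/s
Panel 4-5: Δb = 0.73 m, d̄ = (0.97+0.81)/2 = 0.89, v̄ = (0.43+0.38)/2 = 0.405 → q = 0.73×0.89×0.405 = 0.2631 m³/s
Panel 5-6: Δb = 0.43 m, d̄ = (0.81+0.39)/2 = 0.6, v̄ = (0.38+0.32)/2 = 0.35 → q = 0.43×0.6×0.35 = 0.09030 m³/s
Q = Σ q = 2.037 m³/s

2.04 m³/s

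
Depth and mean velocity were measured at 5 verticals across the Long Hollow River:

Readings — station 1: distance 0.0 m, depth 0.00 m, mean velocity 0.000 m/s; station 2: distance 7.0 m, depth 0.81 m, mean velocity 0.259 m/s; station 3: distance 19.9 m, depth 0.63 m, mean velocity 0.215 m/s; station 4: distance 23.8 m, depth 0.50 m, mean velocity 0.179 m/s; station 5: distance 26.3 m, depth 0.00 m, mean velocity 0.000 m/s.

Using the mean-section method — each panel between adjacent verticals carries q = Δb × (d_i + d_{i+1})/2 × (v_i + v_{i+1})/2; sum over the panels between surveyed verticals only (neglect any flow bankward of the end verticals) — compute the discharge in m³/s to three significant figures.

3.06 m³/s

Panel 1-2: Δb = 7 m, d̄ = (0.00+0.81)/2 = 0.405, v̄ = (0.000+0.259)/2 = 0.1295 → q = 7×0.405×0.1295 = 0.3671 m³/s
Panel 2-3: Δb = 12.9 m, d̄ = (0.81+0.63)/2 = 0.72, v̄ = (0.259+0.215)/2 = 0.237 → q = 12.9×0.72×0.237 = 2.201 m³/s
Panel 3-4: Δb = 3.9 m, d̄ = (0.63+0.50)/2 = 0.565, v̄ = (0.215+0.179)/2 = 0.197 → q = 3.9×0.565×0.197 = 0.4341 m³/s
Panel 4-5: Δb = 2.5 m, d̄ = (0.50+0.00)/2 = 0.25, v̄ = (0.179+0.000)/2 = 0.0895 → q = 2.5×0.25×0.0895 = 0.05594 m³/s
Q = Σ q = 3.058 m³/s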